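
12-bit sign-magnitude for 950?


Sign bit: 0 (positive)
Magnitude: 950 = 01110110110
= 001110110110


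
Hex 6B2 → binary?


Each hex digit → 4 binary bits:
  6 = 0110
  B = 1011
  2 = 0010
Concatenate: 0110 1011 0010
= 011010110010


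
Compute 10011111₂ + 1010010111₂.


Align and add column by column (LSB to MSB, carry propagating):
  00010011111
+ 01010010111
  -----------
  col 0: 1 + 1 + 0 (carry in) = 2 → bit 0, carry out 1
  col 1: 1 + 1 + 1 (carry in) = 3 → bit 1, carry out 1
  col 2: 1 + 1 + 1 (carry in) = 3 → bit 1, carry out 1
  col 3: 1 + 0 + 1 (carry in) = 2 → bit 0, carry out 1
  col 4: 1 + 1 + 1 (carry in) = 3 → bit 1, carry out 1
  col 5: 0 + 0 + 1 (carry in) = 1 → bit 1, carry out 0
  col 6: 0 + 0 + 0 (carry in) = 0 → bit 0, carry out 0
  col 7: 1 + 1 + 0 (carry in) = 2 → bit 0, carry out 1
  col 8: 0 + 0 + 1 (carry in) = 1 → bit 1, carry out 0
  col 9: 0 + 1 + 0 (carry in) = 1 → bit 1, carry out 0
  col 10: 0 + 0 + 0 (carry in) = 0 → bit 0, carry out 0
Reading bits MSB→LSB: 01100110110
Strip leading zeros: 1100110110
= 1100110110


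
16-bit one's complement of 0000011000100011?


Original: 0000011000100011
Invert all bits:
  bit 0: 0 → 1
  bit 1: 0 → 1
  bit 2: 0 → 1
  bit 3: 0 → 1
  bit 4: 0 → 1
  bit 5: 1 → 0
  bit 6: 1 → 0
  bit 7: 0 → 1
  bit 8: 0 → 1
  bit 9: 0 → 1
  bit 10: 1 → 0
  bit 11: 0 → 1
  bit 12: 0 → 1
  bit 13: 0 → 1
  bit 14: 1 → 0
  bit 15: 1 → 0
= 1111100111011100


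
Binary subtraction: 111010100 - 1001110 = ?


Align and subtract column by column (LSB to MSB, borrowing when needed):
  111010100
- 001001110
  ---------
  col 0: (0 - 0 borrow-in) - 0 → 0 - 0 = 0, borrow out 0
  col 1: (0 - 0 borrow-in) - 1 → borrow from next column: (0+2) - 1 = 1, borrow out 1
  col 2: (1 - 1 borrow-in) - 1 → borrow from next column: (0+2) - 1 = 1, borrow out 1
  col 3: (0 - 1 borrow-in) - 1 → borrow from next column: (-1+2) - 1 = 0, borrow out 1
  col 4: (1 - 1 borrow-in) - 0 → 0 - 0 = 0, borrow out 0
  col 5: (0 - 0 borrow-in) - 0 → 0 - 0 = 0, borrow out 0
  col 6: (1 - 0 borrow-in) - 1 → 1 - 1 = 0, borrow out 0
  col 7: (1 - 0 borrow-in) - 0 → 1 - 0 = 1, borrow out 0
  col 8: (1 - 0 borrow-in) - 0 → 1 - 0 = 1, borrow out 0
Reading bits MSB→LSB: 110000110
Strip leading zeros: 110000110
= 110000110


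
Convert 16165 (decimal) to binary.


Divide by 2 repeatedly:
16165 ÷ 2 = 8082 remainder 1
8082 ÷ 2 = 4041 remainder 0
4041 ÷ 2 = 2020 remainder 1
2020 ÷ 2 = 1010 remainder 0
1010 ÷ 2 = 505 remainder 0
505 ÷ 2 = 252 remainder 1
252 ÷ 2 = 126 remainder 0
126 ÷ 2 = 63 remainder 0
63 ÷ 2 = 31 remainder 1
31 ÷ 2 = 15 remainder 1
15 ÷ 2 = 7 remainder 1
7 ÷ 2 = 3 remainder 1
3 ÷ 2 = 1 remainder 1
1 ÷ 2 = 0 remainder 1
Reading remainders bottom-up:
= 11111100100101


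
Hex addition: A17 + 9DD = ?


Align and add column by column (LSB to MSB, each column mod 16 with carry):
  0A17
+ 09DD
  ----
  col 0: 7(7) + D(13) + 0 (carry in) = 20 → 4(4), carry out 1
  col 1: 1(1) + D(13) + 1 (carry in) = 15 → F(15), carry out 0
  col 2: A(10) + 9(9) + 0 (carry in) = 19 → 3(3), carry out 1
  col 3: 0(0) + 0(0) + 1 (carry in) = 1 → 1(1), carry out 0
Reading digits MSB→LSB: 13F4
Strip leading zeros: 13F4
= 0x13F4


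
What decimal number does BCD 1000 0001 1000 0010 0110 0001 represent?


Each 4-bit group → digit:
  1000 → 8
  0001 → 1
  1000 → 8
  0010 → 2
  0110 → 6
  0001 → 1
= 818261


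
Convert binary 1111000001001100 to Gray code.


Binary: 1111000001001100
Gray code: G = B XOR (B >> 1)
B >> 1 = 0111100000100110
1111000001001100 XOR 0111100000100110:
  1 XOR 0 = 1
  1 XOR 1 = 0
  1 XOR 1 = 0
  1 XOR 1 = 0
  0 XOR 1 = 1
  0 XOR 0 = 0
  0 XOR 0 = 0
  0 XOR 0 = 0
  0 XOR 0 = 0
  1 XOR 0 = 1
  0 XOR 1 = 1
  0 XOR 0 = 0
  1 XOR 0 = 1
  1 XOR 1 = 0
  0 XOR 1 = 1
  0 XOR 0 = 0
= 1000100001101010


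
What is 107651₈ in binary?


Each octal digit → 3 binary bits:
  1 = 001
  0 = 000
  7 = 111
  6 = 110
  5 = 101
  1 = 001
Concatenate: 001 000 111 110 101 001
= 001000111110101001


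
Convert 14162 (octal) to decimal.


Positional values:
Position 0: 2 × 8^0 = 2
Position 1: 6 × 8^1 = 48
Position 2: 1 × 8^2 = 64
Position 3: 4 × 8^3 = 2048
Position 4: 1 × 8^4 = 4096
Sum = 2 + 48 + 64 + 2048 + 4096
= 6258


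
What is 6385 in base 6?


Divide by 6 repeatedly:
6385 ÷ 6 = 1064 remainder 1
1064 ÷ 6 = 177 remainder 2
177 ÷ 6 = 29 remainder 3
29 ÷ 6 = 4 remainder 5
4 ÷ 6 = 0 remainder 4
Reading remainders bottom-up:
= 45321


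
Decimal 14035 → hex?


Divide by 16 repeatedly:
14035 ÷ 16 = 877 remainder 3 (3)
877 ÷ 16 = 54 remainder 13 (D)
54 ÷ 16 = 3 remainder 6 (6)
3 ÷ 16 = 0 remainder 3 (3)
Reading remainders bottom-up:
= 0x36D3


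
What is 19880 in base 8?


Divide by 8 repeatedly:
19880 ÷ 8 = 2485 remainder 0
2485 ÷ 8 = 310 remainder 5
310 ÷ 8 = 38 remainder 6
38 ÷ 8 = 4 remainder 6
4 ÷ 8 = 0 remainder 4
Reading remainders bottom-up:
= 0o46650


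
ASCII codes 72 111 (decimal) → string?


Codes (decimal): 72 111
Per-code ASCII lookup:
  72  (range 65-90: uppercase, 72 - 65 = 7) → 'H'
  111  (range 97-122: lowercase, 111 - 97 = 14) → 'o'
= 'Ho'


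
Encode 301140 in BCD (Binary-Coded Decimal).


Each digit → 4-bit binary:
  3 → 0011
  0 → 0000
  1 → 0001
  1 → 0001
  4 → 0100
  0 → 0000
= 0011 0000 0001 0001 0100 0000


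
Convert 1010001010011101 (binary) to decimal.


Positional values:
Bit 0: 1 × 2^0 = 1
Bit 2: 1 × 2^2 = 4
Bit 3: 1 × 2^3 = 8
Bit 4: 1 × 2^4 = 16
Bit 7: 1 × 2^7 = 128
Bit 9: 1 × 2^9 = 512
Bit 13: 1 × 2^13 = 8192
Bit 15: 1 × 2^15 = 32768
Sum = 1 + 4 + 8 + 16 + 128 + 512 + 8192 + 32768
= 41629


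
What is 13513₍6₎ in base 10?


Positional values (base 6):
  3 × 6^0 = 3 × 1 = 3
  1 × 6^1 = 1 × 6 = 6
  5 × 6^2 = 5 × 36 = 180
  3 × 6^3 = 3 × 216 = 648
  1 × 6^4 = 1 × 1296 = 1296
Sum = 3 + 6 + 180 + 648 + 1296
= 2133


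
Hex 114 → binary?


Each hex digit → 4 binary bits:
  1 = 0001
  1 = 0001
  4 = 0100
Concatenate: 0001 0001 0100
= 000100010100


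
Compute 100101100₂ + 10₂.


Align and add column by column (LSB to MSB, carry propagating):
  0100101100
+ 0000000010
  ----------
  col 0: 0 + 0 + 0 (carry in) = 0 → bit 0, carry out 0
  col 1: 0 + 1 + 0 (carry in) = 1 → bit 1, carry out 0
  col 2: 1 + 0 + 0 (carry in) = 1 → bit 1, carry out 0
  col 3: 1 + 0 + 0 (carry in) = 1 → bit 1, carry out 0
  col 4: 0 + 0 + 0 (carry in) = 0 → bit 0, carry out 0
  col 5: 1 + 0 + 0 (carry in) = 1 → bit 1, carry out 0
  col 6: 0 + 0 + 0 (carry in) = 0 → bit 0, carry out 0
  col 7: 0 + 0 + 0 (carry in) = 0 → bit 0, carry out 0
  col 8: 1 + 0 + 0 (carry in) = 1 → bit 1, carry out 0
  col 9: 0 + 0 + 0 (carry in) = 0 → bit 0, carry out 0
Reading bits MSB→LSB: 0100101110
Strip leading zeros: 100101110
= 100101110


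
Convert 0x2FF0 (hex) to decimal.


Positional values:
Position 0: 0 × 16^0 = 0 × 1 = 0
Position 1: F × 16^1 = 15 × 16 = 240
Position 2: F × 16^2 = 15 × 256 = 3840
Position 3: 2 × 16^3 = 2 × 4096 = 8192
Sum = 0 + 240 + 3840 + 8192
= 12272


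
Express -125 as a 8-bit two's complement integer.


Original: 01111101
Step 1 - Invert all bits: 10000010
Step 2 - Add 1: 10000010 + 1
= 10000011 (represents -125)


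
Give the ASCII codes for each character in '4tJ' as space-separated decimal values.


String: '4tJ'  (3 characters)
Per-character ASCII lookup:
  '4': digits start at 48: '4' = 48 + 4 = 52
  't': lowercase starts at 97: 't' = 97 + 19 = 116
  'J': uppercase starts at 65: 'J' = 65 + 9 = 74
= 52 116 74


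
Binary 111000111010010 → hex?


Group into 4-bit nibbles: 0111000111010010
  0111 = 7
  0001 = 1
  1101 = D
  0010 = 2
= 0x71D2


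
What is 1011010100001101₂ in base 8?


Group into 3-bit groups: 001011010100001101
  001 = 1
  011 = 3
  010 = 2
  100 = 4
  001 = 1
  101 = 5
= 0o132415


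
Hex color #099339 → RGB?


Hex: #099339
R = 09₁₆ = 9
G = 93₁₆ = 147
B = 39₁₆ = 57
= RGB(9, 147, 57)


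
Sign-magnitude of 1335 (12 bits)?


Sign bit: 0 (positive)
Magnitude: 1335 = 10100110111
= 010100110111


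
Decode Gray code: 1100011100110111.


Gray code: 1100011100110111
MSB stays the same: 1
Each subsequent bit = prev_binary XOR current_gray:
  B[1] = 1 XOR 1 = 0
  B[2] = 0 XOR 0 = 0
  B[3] = 0 XOR 0 = 0
  B[4] = 0 XOR 0 = 0
  B[5] = 0 XOR 1 = 1
  B[6] = 1 XOR 1 = 0
  B[7] = 0 XOR 1 = 1
  B[8] = 1 XOR 0 = 1
  B[9] = 1 XOR 0 = 1
  B[10] = 1 XOR 1 = 0
  B[11] = 0 XOR 1 = 1
  B[12] = 1 XOR 0 = 1
  B[13] = 1 XOR 1 = 0
  B[14] = 0 XOR 1 = 1
  B[15] = 1 XOR 1 = 0
= 1000010111011010 (34266 decimal)


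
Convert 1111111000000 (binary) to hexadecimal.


Group into 4-bit nibbles: 0001111111000000
  0001 = 1
  1111 = F
  1100 = C
  0000 = 0
= 0x1FC0


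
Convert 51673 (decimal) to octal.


Divide by 8 repeatedly:
51673 ÷ 8 = 6459 remainder 1
6459 ÷ 8 = 807 remainder 3
807 ÷ 8 = 100 remainder 7
100 ÷ 8 = 12 remainder 4
12 ÷ 8 = 1 remainder 4
1 ÷ 8 = 0 remainder 1
Reading remainders bottom-up:
= 0o144731


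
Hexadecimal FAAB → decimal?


Positional values:
Position 0: B × 16^0 = 11 × 1 = 11
Position 1: A × 16^1 = 10 × 16 = 160
Position 2: A × 16^2 = 10 × 256 = 2560
Position 3: F × 16^3 = 15 × 4096 = 61440
Sum = 11 + 160 + 2560 + 61440
= 64171


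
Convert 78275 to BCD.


Each digit → 4-bit binary:
  7 → 0111
  8 → 1000
  2 → 0010
  7 → 0111
  5 → 0101
= 0111 1000 0010 0111 0101


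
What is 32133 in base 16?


Divide by 16 repeatedly:
32133 ÷ 16 = 2008 remainder 5 (5)
2008 ÷ 16 = 125 remainder 8 (8)
125 ÷ 16 = 7 remainder 13 (D)
7 ÷ 16 = 0 remainder 7 (7)
Reading remainders bottom-up:
= 0x7D85


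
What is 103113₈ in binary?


Each octal digit → 3 binary bits:
  1 = 001
  0 = 000
  3 = 011
  1 = 001
  1 = 001
  3 = 011
Concatenate: 001 000 011 001 001 011
= 001000011001001011


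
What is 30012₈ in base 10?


Positional values:
Position 0: 2 × 8^0 = 2
Position 1: 1 × 8^1 = 8
Position 2: 0 × 8^2 = 0
Position 3: 0 × 8^3 = 0
Position 4: 3 × 8^4 = 12288
Sum = 2 + 8 + 0 + 0 + 12288
= 12298


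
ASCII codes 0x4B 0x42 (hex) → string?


Codes (hex): 0x4B 0x42
Per-code ASCII lookup:
  0x4B = 75  (range 65-90: uppercase, 75 - 65 = 10) → 'K'
  0x42 = 66  (range 65-90: uppercase, 66 - 65 = 1) → 'B'
= 'KB'


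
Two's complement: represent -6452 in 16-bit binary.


Original: 0001100100110100
Step 1 - Invert all bits: 1110011011001011
Step 2 - Add 1: 1110011011001011 + 1
= 1110011011001100 (represents -6452)


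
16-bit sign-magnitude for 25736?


Sign bit: 0 (positive)
Magnitude: 25736 = 110010010001000
= 0110010010001000


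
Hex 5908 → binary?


Each hex digit → 4 binary bits:
  5 = 0101
  9 = 1001
  0 = 0000
  8 = 1000
Concatenate: 0101 1001 0000 1000
= 0101100100001000


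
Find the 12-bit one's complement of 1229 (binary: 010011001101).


Original: 010011001101
Invert all bits:
  bit 0: 0 → 1
  bit 1: 1 → 0
  bit 2: 0 → 1
  bit 3: 0 → 1
  bit 4: 1 → 0
  bit 5: 1 → 0
  bit 6: 0 → 1
  bit 7: 0 → 1
  bit 8: 1 → 0
  bit 9: 1 → 0
  bit 10: 0 → 1
  bit 11: 1 → 0
= 101100110010


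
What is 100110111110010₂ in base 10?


Positional values:
Bit 1: 1 × 2^1 = 2
Bit 4: 1 × 2^4 = 16
Bit 5: 1 × 2^5 = 32
Bit 6: 1 × 2^6 = 64
Bit 7: 1 × 2^7 = 128
Bit 8: 1 × 2^8 = 256
Bit 10: 1 × 2^10 = 1024
Bit 11: 1 × 2^11 = 2048
Bit 14: 1 × 2^14 = 16384
Sum = 2 + 16 + 32 + 64 + 128 + 256 + 1024 + 2048 + 16384
= 19954


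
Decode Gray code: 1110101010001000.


Gray code: 1110101010001000
MSB stays the same: 1
Each subsequent bit = prev_binary XOR current_gray:
  B[1] = 1 XOR 1 = 0
  B[2] = 0 XOR 1 = 1
  B[3] = 1 XOR 0 = 1
  B[4] = 1 XOR 1 = 0
  B[5] = 0 XOR 0 = 0
  B[6] = 0 XOR 1 = 1
  B[7] = 1 XOR 0 = 1
  B[8] = 1 XOR 1 = 0
  B[9] = 0 XOR 0 = 0
  B[10] = 0 XOR 0 = 0
  B[11] = 0 XOR 0 = 0
  B[12] = 0 XOR 1 = 1
  B[13] = 1 XOR 0 = 1
  B[14] = 1 XOR 0 = 1
  B[15] = 1 XOR 0 = 1
= 1011001100001111 (45839 decimal)


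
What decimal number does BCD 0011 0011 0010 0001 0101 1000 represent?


Each 4-bit group → digit:
  0011 → 3
  0011 → 3
  0010 → 2
  0001 → 1
  0101 → 5
  1000 → 8
= 332158


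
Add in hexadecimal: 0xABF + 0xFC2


Align and add column by column (LSB to MSB, each column mod 16 with carry):
  0ABF
+ 0FC2
  ----
  col 0: F(15) + 2(2) + 0 (carry in) = 17 → 1(1), carry out 1
  col 1: B(11) + C(12) + 1 (carry in) = 24 → 8(8), carry out 1
  col 2: A(10) + F(15) + 1 (carry in) = 26 → A(10), carry out 1
  col 3: 0(0) + 0(0) + 1 (carry in) = 1 → 1(1), carry out 0
Reading digits MSB→LSB: 1A81
Strip leading zeros: 1A81
= 0x1A81


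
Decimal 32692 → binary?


Divide by 2 repeatedly:
32692 ÷ 2 = 16346 remainder 0
16346 ÷ 2 = 8173 remainder 0
8173 ÷ 2 = 4086 remainder 1
4086 ÷ 2 = 2043 remainder 0
2043 ÷ 2 = 1021 remainder 1
1021 ÷ 2 = 510 remainder 1
510 ÷ 2 = 255 remainder 0
255 ÷ 2 = 127 remainder 1
127 ÷ 2 = 63 remainder 1
63 ÷ 2 = 31 remainder 1
31 ÷ 2 = 15 remainder 1
15 ÷ 2 = 7 remainder 1
7 ÷ 2 = 3 remainder 1
3 ÷ 2 = 1 remainder 1
1 ÷ 2 = 0 remainder 1
Reading remainders bottom-up:
= 111111110110100


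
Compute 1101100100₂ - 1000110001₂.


Align and subtract column by column (LSB to MSB, borrowing when needed):
  1101100100
- 1000110001
  ----------
  col 0: (0 - 0 borrow-in) - 1 → borrow from next column: (0+2) - 1 = 1, borrow out 1
  col 1: (0 - 1 borrow-in) - 0 → borrow from next column: (-1+2) - 0 = 1, borrow out 1
  col 2: (1 - 1 borrow-in) - 0 → 0 - 0 = 0, borrow out 0
  col 3: (0 - 0 borrow-in) - 0 → 0 - 0 = 0, borrow out 0
  col 4: (0 - 0 borrow-in) - 1 → borrow from next column: (0+2) - 1 = 1, borrow out 1
  col 5: (1 - 1 borrow-in) - 1 → borrow from next column: (0+2) - 1 = 1, borrow out 1
  col 6: (1 - 1 borrow-in) - 0 → 0 - 0 = 0, borrow out 0
  col 7: (0 - 0 borrow-in) - 0 → 0 - 0 = 0, borrow out 0
  col 8: (1 - 0 borrow-in) - 0 → 1 - 0 = 1, borrow out 0
  col 9: (1 - 0 borrow-in) - 1 → 1 - 1 = 0, borrow out 0
Reading bits MSB→LSB: 0100110011
Strip leading zeros: 100110011
= 100110011


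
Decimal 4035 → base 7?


Divide by 7 repeatedly:
4035 ÷ 7 = 576 remainder 3
576 ÷ 7 = 82 remainder 2
82 ÷ 7 = 11 remainder 5
11 ÷ 7 = 1 remainder 4
1 ÷ 7 = 0 remainder 1
Reading remainders bottom-up:
= 14523


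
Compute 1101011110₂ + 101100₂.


Align and add column by column (LSB to MSB, carry propagating):
  01101011110
+ 00000101100
  -----------
  col 0: 0 + 0 + 0 (carry in) = 0 → bit 0, carry out 0
  col 1: 1 + 0 + 0 (carry in) = 1 → bit 1, carry out 0
  col 2: 1 + 1 + 0 (carry in) = 2 → bit 0, carry out 1
  col 3: 1 + 1 + 1 (carry in) = 3 → bit 1, carry out 1
  col 4: 1 + 0 + 1 (carry in) = 2 → bit 0, carry out 1
  col 5: 0 + 1 + 1 (carry in) = 2 → bit 0, carry out 1
  col 6: 1 + 0 + 1 (carry in) = 2 → bit 0, carry out 1
  col 7: 0 + 0 + 1 (carry in) = 1 → bit 1, carry out 0
  col 8: 1 + 0 + 0 (carry in) = 1 → bit 1, carry out 0
  col 9: 1 + 0 + 0 (carry in) = 1 → bit 1, carry out 0
  col 10: 0 + 0 + 0 (carry in) = 0 → bit 0, carry out 0
Reading bits MSB→LSB: 01110001010
Strip leading zeros: 1110001010
= 1110001010


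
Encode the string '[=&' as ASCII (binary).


String: '[=&'  (3 characters)
Per-character ASCII lookup:
  '[': special character: '[' = 91 → 1011011
  '=': special character: '=' = 61 → 111101
  '&': special character: '&' = 38 → 100110
= 1011011 111101 100110


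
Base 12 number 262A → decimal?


Positional values (base 12):
  A × 12^0 = 10 × 1 = 10
  2 × 12^1 = 2 × 12 = 24
  6 × 12^2 = 6 × 144 = 864
  2 × 12^3 = 2 × 1728 = 3456
Sum = 10 + 24 + 864 + 3456
= 4354


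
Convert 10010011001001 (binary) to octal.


Group into 3-bit groups: 010010011001001
  010 = 2
  010 = 2
  011 = 3
  001 = 1
  001 = 1
= 0o22311


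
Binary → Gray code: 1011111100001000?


Binary: 1011111100001000
Gray code: G = B XOR (B >> 1)
B >> 1 = 0101111110000100
1011111100001000 XOR 0101111110000100:
  1 XOR 0 = 1
  0 XOR 1 = 1
  1 XOR 0 = 1
  1 XOR 1 = 0
  1 XOR 1 = 0
  1 XOR 1 = 0
  1 XOR 1 = 0
  1 XOR 1 = 0
  0 XOR 1 = 1
  0 XOR 0 = 0
  0 XOR 0 = 0
  0 XOR 0 = 0
  1 XOR 0 = 1
  0 XOR 1 = 1
  0 XOR 0 = 0
  0 XOR 0 = 0
= 1110000010001100


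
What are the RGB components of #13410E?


Hex: #13410E
R = 13₁₆ = 19
G = 41₁₆ = 65
B = 0E₁₆ = 14
= RGB(19, 65, 14)


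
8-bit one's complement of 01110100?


Original: 01110100
Invert all bits:
  bit 0: 0 → 1
  bit 1: 1 → 0
  bit 2: 1 → 0
  bit 3: 1 → 0
  bit 4: 0 → 1
  bit 5: 1 → 0
  bit 6: 0 → 1
  bit 7: 0 → 1
= 10001011


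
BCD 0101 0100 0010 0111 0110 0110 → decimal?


Each 4-bit group → digit:
  0101 → 5
  0100 → 4
  0010 → 2
  0111 → 7
  0110 → 6
  0110 → 6
= 542766


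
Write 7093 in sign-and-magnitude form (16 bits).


Sign bit: 0 (positive)
Magnitude: 7093 = 001101110110101
= 0001101110110101


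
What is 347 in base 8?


Divide by 8 repeatedly:
347 ÷ 8 = 43 remainder 3
43 ÷ 8 = 5 remainder 3
5 ÷ 8 = 0 remainder 5
Reading remainders bottom-up:
= 0o533


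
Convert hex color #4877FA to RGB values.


Hex: #4877FA
R = 48₁₆ = 72
G = 77₁₆ = 119
B = FA₁₆ = 250
= RGB(72, 119, 250)


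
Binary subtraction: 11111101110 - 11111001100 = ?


Align and subtract column by column (LSB to MSB, borrowing when needed):
  11111101110
- 11111001100
  -----------
  col 0: (0 - 0 borrow-in) - 0 → 0 - 0 = 0, borrow out 0
  col 1: (1 - 0 borrow-in) - 0 → 1 - 0 = 1, borrow out 0
  col 2: (1 - 0 borrow-in) - 1 → 1 - 1 = 0, borrow out 0
  col 3: (1 - 0 borrow-in) - 1 → 1 - 1 = 0, borrow out 0
  col 4: (0 - 0 borrow-in) - 0 → 0 - 0 = 0, borrow out 0
  col 5: (1 - 0 borrow-in) - 0 → 1 - 0 = 1, borrow out 0
  col 6: (1 - 0 borrow-in) - 1 → 1 - 1 = 0, borrow out 0
  col 7: (1 - 0 borrow-in) - 1 → 1 - 1 = 0, borrow out 0
  col 8: (1 - 0 borrow-in) - 1 → 1 - 1 = 0, borrow out 0
  col 9: (1 - 0 borrow-in) - 1 → 1 - 1 = 0, borrow out 0
  col 10: (1 - 0 borrow-in) - 1 → 1 - 1 = 0, borrow out 0
Reading bits MSB→LSB: 00000100010
Strip leading zeros: 100010
= 100010


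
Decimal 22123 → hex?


Divide by 16 repeatedly:
22123 ÷ 16 = 1382 remainder 11 (B)
1382 ÷ 16 = 86 remainder 6 (6)
86 ÷ 16 = 5 remainder 6 (6)
5 ÷ 16 = 0 remainder 5 (5)
Reading remainders bottom-up:
= 0x566B


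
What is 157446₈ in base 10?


Positional values:
Position 0: 6 × 8^0 = 6
Position 1: 4 × 8^1 = 32
Position 2: 4 × 8^2 = 256
Position 3: 7 × 8^3 = 3584
Position 4: 5 × 8^4 = 20480
Position 5: 1 × 8^5 = 32768
Sum = 6 + 32 + 256 + 3584 + 20480 + 32768
= 57126


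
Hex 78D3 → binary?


Each hex digit → 4 binary bits:
  7 = 0111
  8 = 1000
  D = 1101
  3 = 0011
Concatenate: 0111 1000 1101 0011
= 0111100011010011


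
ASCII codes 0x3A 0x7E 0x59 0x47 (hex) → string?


Codes (hex): 0x3A 0x7E 0x59 0x47
Per-code ASCII lookup:
  0x3A = 58  (special character) → ':'
  0x7E = 126  (special character) → '~'
  0x59 = 89  (range 65-90: uppercase, 89 - 65 = 24) → 'Y'
  0x47 = 71  (range 65-90: uppercase, 71 - 65 = 6) → 'G'
= ':~YG'


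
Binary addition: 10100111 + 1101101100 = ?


Align and add column by column (LSB to MSB, carry propagating):
  00010100111
+ 01101101100
  -----------
  col 0: 1 + 0 + 0 (carry in) = 1 → bit 1, carry out 0
  col 1: 1 + 0 + 0 (carry in) = 1 → bit 1, carry out 0
  col 2: 1 + 1 + 0 (carry in) = 2 → bit 0, carry out 1
  col 3: 0 + 1 + 1 (carry in) = 2 → bit 0, carry out 1
  col 4: 0 + 0 + 1 (carry in) = 1 → bit 1, carry out 0
  col 5: 1 + 1 + 0 (carry in) = 2 → bit 0, carry out 1
  col 6: 0 + 1 + 1 (carry in) = 2 → bit 0, carry out 1
  col 7: 1 + 0 + 1 (carry in) = 2 → bit 0, carry out 1
  col 8: 0 + 1 + 1 (carry in) = 2 → bit 0, carry out 1
  col 9: 0 + 1 + 1 (carry in) = 2 → bit 0, carry out 1
  col 10: 0 + 0 + 1 (carry in) = 1 → bit 1, carry out 0
Reading bits MSB→LSB: 10000010011
Strip leading zeros: 10000010011
= 10000010011


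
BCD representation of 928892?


Each digit → 4-bit binary:
  9 → 1001
  2 → 0010
  8 → 1000
  8 → 1000
  9 → 1001
  2 → 0010
= 1001 0010 1000 1000 1001 0010


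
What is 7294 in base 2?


Divide by 2 repeatedly:
7294 ÷ 2 = 3647 remainder 0
3647 ÷ 2 = 1823 remainder 1
1823 ÷ 2 = 911 remainder 1
911 ÷ 2 = 455 remainder 1
455 ÷ 2 = 227 remainder 1
227 ÷ 2 = 113 remainder 1
113 ÷ 2 = 56 remainder 1
56 ÷ 2 = 28 remainder 0
28 ÷ 2 = 14 remainder 0
14 ÷ 2 = 7 remainder 0
7 ÷ 2 = 3 remainder 1
3 ÷ 2 = 1 remainder 1
1 ÷ 2 = 0 remainder 1
Reading remainders bottom-up:
= 1110001111110


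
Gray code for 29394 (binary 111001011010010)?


Binary: 111001011010010
Gray code: G = B XOR (B >> 1)
B >> 1 = 011100101101001
111001011010010 XOR 011100101101001:
  1 XOR 0 = 1
  1 XOR 1 = 0
  1 XOR 1 = 0
  0 XOR 1 = 1
  0 XOR 0 = 0
  1 XOR 0 = 1
  0 XOR 1 = 1
  1 XOR 0 = 1
  1 XOR 1 = 0
  0 XOR 1 = 1
  1 XOR 0 = 1
  0 XOR 1 = 1
  0 XOR 0 = 0
  1 XOR 0 = 1
  0 XOR 1 = 1
= 100101110111011


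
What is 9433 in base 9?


Divide by 9 repeatedly:
9433 ÷ 9 = 1048 remainder 1
1048 ÷ 9 = 116 remainder 4
116 ÷ 9 = 12 remainder 8
12 ÷ 9 = 1 remainder 3
1 ÷ 9 = 0 remainder 1
Reading remainders bottom-up:
= 13841


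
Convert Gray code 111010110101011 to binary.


Gray code: 111010110101011
MSB stays the same: 1
Each subsequent bit = prev_binary XOR current_gray:
  B[1] = 1 XOR 1 = 0
  B[2] = 0 XOR 1 = 1
  B[3] = 1 XOR 0 = 1
  B[4] = 1 XOR 1 = 0
  B[5] = 0 XOR 0 = 0
  B[6] = 0 XOR 1 = 1
  B[7] = 1 XOR 1 = 0
  B[8] = 0 XOR 0 = 0
  B[9] = 0 XOR 1 = 1
  B[10] = 1 XOR 0 = 1
  B[11] = 1 XOR 1 = 0
  B[12] = 0 XOR 0 = 0
  B[13] = 0 XOR 1 = 1
  B[14] = 1 XOR 1 = 0
= 101100100110010 (22834 decimal)


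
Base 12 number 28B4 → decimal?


Positional values (base 12):
  4 × 12^0 = 4 × 1 = 4
  B × 12^1 = 11 × 12 = 132
  8 × 12^2 = 8 × 144 = 1152
  2 × 12^3 = 2 × 1728 = 3456
Sum = 4 + 132 + 1152 + 3456
= 4744


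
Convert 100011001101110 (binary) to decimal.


Positional values:
Bit 1: 1 × 2^1 = 2
Bit 2: 1 × 2^2 = 4
Bit 3: 1 × 2^3 = 8
Bit 5: 1 × 2^5 = 32
Bit 6: 1 × 2^6 = 64
Bit 9: 1 × 2^9 = 512
Bit 10: 1 × 2^10 = 1024
Bit 14: 1 × 2^14 = 16384
Sum = 2 + 4 + 8 + 32 + 64 + 512 + 1024 + 16384
= 18030


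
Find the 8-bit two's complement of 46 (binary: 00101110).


Original: 00101110
Step 1 - Invert all bits: 11010001
Step 2 - Add 1: 11010001 + 1
= 11010010 (represents -46)


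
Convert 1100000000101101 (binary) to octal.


Group into 3-bit groups: 001100000000101101
  001 = 1
  100 = 4
  000 = 0
  000 = 0
  101 = 5
  101 = 5
= 0o140055


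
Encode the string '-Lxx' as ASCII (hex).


String: '-Lxx'  (4 characters)
Per-character ASCII lookup:
  '-': special character: '-' = 45 → 0x2D
  'L': uppercase starts at 65: 'L' = 65 + 11 = 76 → 0x4C
  'x': lowercase starts at 97: 'x' = 97 + 23 = 120 → 0x78
  'x': lowercase starts at 97: 'x' = 97 + 23 = 120 → 0x78
= 0x2D 0x4C 0x78 0x78


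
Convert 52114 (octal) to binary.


Each octal digit → 3 binary bits:
  5 = 101
  2 = 010
  1 = 001
  1 = 001
  4 = 100
Concatenate: 101 010 001 001 100
= 101010001001100


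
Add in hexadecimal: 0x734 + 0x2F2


Align and add column by column (LSB to MSB, each column mod 16 with carry):
  0734
+ 02F2
  ----
  col 0: 4(4) + 2(2) + 0 (carry in) = 6 → 6(6), carry out 0
  col 1: 3(3) + F(15) + 0 (carry in) = 18 → 2(2), carry out 1
  col 2: 7(7) + 2(2) + 1 (carry in) = 10 → A(10), carry out 0
  col 3: 0(0) + 0(0) + 0 (carry in) = 0 → 0(0), carry out 0
Reading digits MSB→LSB: 0A26
Strip leading zeros: A26
= 0xA26


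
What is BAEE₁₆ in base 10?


Positional values:
Position 0: E × 16^0 = 14 × 1 = 14
Position 1: E × 16^1 = 14 × 16 = 224
Position 2: A × 16^2 = 10 × 256 = 2560
Position 3: B × 16^3 = 11 × 4096 = 45056
Sum = 14 + 224 + 2560 + 45056
= 47854


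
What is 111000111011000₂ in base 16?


Group into 4-bit nibbles: 0111000111011000
  0111 = 7
  0001 = 1
  1101 = D
  1000 = 8
= 0x71D8


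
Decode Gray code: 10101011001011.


Gray code: 10101011001011
MSB stays the same: 1
Each subsequent bit = prev_binary XOR current_gray:
  B[1] = 1 XOR 0 = 1
  B[2] = 1 XOR 1 = 0
  B[3] = 0 XOR 0 = 0
  B[4] = 0 XOR 1 = 1
  B[5] = 1 XOR 0 = 1
  B[6] = 1 XOR 1 = 0
  B[7] = 0 XOR 1 = 1
  B[8] = 1 XOR 0 = 1
  B[9] = 1 XOR 0 = 1
  B[10] = 1 XOR 1 = 0
  B[11] = 0 XOR 0 = 0
  B[12] = 0 XOR 1 = 1
  B[13] = 1 XOR 1 = 0
= 11001101110010 (13170 decimal)


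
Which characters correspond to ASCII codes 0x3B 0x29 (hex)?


Codes (hex): 0x3B 0x29
Per-code ASCII lookup:
  0x3B = 59  (special character) → ';'
  0x29 = 41  (special character) → ')'
= ';)'


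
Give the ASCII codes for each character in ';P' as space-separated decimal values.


String: ';P'  (2 characters)
Per-character ASCII lookup:
  ';': special character: ';' = 59
  'P': uppercase starts at 65: 'P' = 65 + 15 = 80
= 59 80


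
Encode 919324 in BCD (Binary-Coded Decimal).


Each digit → 4-bit binary:
  9 → 1001
  1 → 0001
  9 → 1001
  3 → 0011
  2 → 0010
  4 → 0100
= 1001 0001 1001 0011 0010 0100


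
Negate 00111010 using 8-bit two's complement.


Original: 00111010
Step 1 - Invert all bits: 11000101
Step 2 - Add 1: 11000101 + 1
= 11000110 (represents -58)


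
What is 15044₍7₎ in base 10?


Positional values (base 7):
  4 × 7^0 = 4 × 1 = 4
  4 × 7^1 = 4 × 7 = 28
  0 × 7^2 = 0 × 49 = 0
  5 × 7^3 = 5 × 343 = 1715
  1 × 7^4 = 1 × 2401 = 2401
Sum = 4 + 28 + 0 + 1715 + 2401
= 4148


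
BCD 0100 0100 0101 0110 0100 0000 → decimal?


Each 4-bit group → digit:
  0100 → 4
  0100 → 4
  0101 → 5
  0110 → 6
  0100 → 4
  0000 → 0
= 445640


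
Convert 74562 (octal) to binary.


Each octal digit → 3 binary bits:
  7 = 111
  4 = 100
  5 = 101
  6 = 110
  2 = 010
Concatenate: 111 100 101 110 010
= 111100101110010


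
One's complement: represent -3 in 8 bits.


Original: 00000011
Invert all bits:
  bit 0: 0 → 1
  bit 1: 0 → 1
  bit 2: 0 → 1
  bit 3: 0 → 1
  bit 4: 0 → 1
  bit 5: 0 → 1
  bit 6: 1 → 0
  bit 7: 1 → 0
= 11111100


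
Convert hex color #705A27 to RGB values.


Hex: #705A27
R = 70₁₆ = 112
G = 5A₁₆ = 90
B = 27₁₆ = 39
= RGB(112, 90, 39)


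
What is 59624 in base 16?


Divide by 16 repeatedly:
59624 ÷ 16 = 3726 remainder 8 (8)
3726 ÷ 16 = 232 remainder 14 (E)
232 ÷ 16 = 14 remainder 8 (8)
14 ÷ 16 = 0 remainder 14 (E)
Reading remainders bottom-up:
= 0xE8E8


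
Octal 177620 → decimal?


Positional values:
Position 0: 0 × 8^0 = 0
Position 1: 2 × 8^1 = 16
Position 2: 6 × 8^2 = 384
Position 3: 7 × 8^3 = 3584
Position 4: 7 × 8^4 = 28672
Position 5: 1 × 8^5 = 32768
Sum = 0 + 16 + 384 + 3584 + 28672 + 32768
= 65424


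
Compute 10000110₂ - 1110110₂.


Align and subtract column by column (LSB to MSB, borrowing when needed):
  10000110
- 01110110
  --------
  col 0: (0 - 0 borrow-in) - 0 → 0 - 0 = 0, borrow out 0
  col 1: (1 - 0 borrow-in) - 1 → 1 - 1 = 0, borrow out 0
  col 2: (1 - 0 borrow-in) - 1 → 1 - 1 = 0, borrow out 0
  col 3: (0 - 0 borrow-in) - 0 → 0 - 0 = 0, borrow out 0
  col 4: (0 - 0 borrow-in) - 1 → borrow from next column: (0+2) - 1 = 1, borrow out 1
  col 5: (0 - 1 borrow-in) - 1 → borrow from next column: (-1+2) - 1 = 0, borrow out 1
  col 6: (0 - 1 borrow-in) - 1 → borrow from next column: (-1+2) - 1 = 0, borrow out 1
  col 7: (1 - 1 borrow-in) - 0 → 0 - 0 = 0, borrow out 0
Reading bits MSB→LSB: 00010000
Strip leading zeros: 10000
= 10000


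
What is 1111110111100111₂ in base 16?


Group into 4-bit nibbles: 1111110111100111
  1111 = F
  1101 = D
  1110 = E
  0111 = 7
= 0xFDE7


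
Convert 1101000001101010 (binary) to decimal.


Positional values:
Bit 1: 1 × 2^1 = 2
Bit 3: 1 × 2^3 = 8
Bit 5: 1 × 2^5 = 32
Bit 6: 1 × 2^6 = 64
Bit 12: 1 × 2^12 = 4096
Bit 14: 1 × 2^14 = 16384
Bit 15: 1 × 2^15 = 32768
Sum = 2 + 8 + 32 + 64 + 4096 + 16384 + 32768
= 53354


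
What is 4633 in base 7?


Divide by 7 repeatedly:
4633 ÷ 7 = 661 remainder 6
661 ÷ 7 = 94 remainder 3
94 ÷ 7 = 13 remainder 3
13 ÷ 7 = 1 remainder 6
1 ÷ 7 = 0 remainder 1
Reading remainders bottom-up:
= 16336


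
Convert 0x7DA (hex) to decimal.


Positional values:
Position 0: A × 16^0 = 10 × 1 = 10
Position 1: D × 16^1 = 13 × 16 = 208
Position 2: 7 × 16^2 = 7 × 256 = 1792
Sum = 10 + 208 + 1792
= 2010


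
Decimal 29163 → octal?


Divide by 8 repeatedly:
29163 ÷ 8 = 3645 remainder 3
3645 ÷ 8 = 455 remainder 5
455 ÷ 8 = 56 remainder 7
56 ÷ 8 = 7 remainder 0
7 ÷ 8 = 0 remainder 7
Reading remainders bottom-up:
= 0o70753


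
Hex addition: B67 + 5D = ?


Align and add column by column (LSB to MSB, each column mod 16 with carry):
  0B67
+ 005D
  ----
  col 0: 7(7) + D(13) + 0 (carry in) = 20 → 4(4), carry out 1
  col 1: 6(6) + 5(5) + 1 (carry in) = 12 → C(12), carry out 0
  col 2: B(11) + 0(0) + 0 (carry in) = 11 → B(11), carry out 0
  col 3: 0(0) + 0(0) + 0 (carry in) = 0 → 0(0), carry out 0
Reading digits MSB→LSB: 0BC4
Strip leading zeros: BC4
= 0xBC4


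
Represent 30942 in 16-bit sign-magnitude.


Sign bit: 0 (positive)
Magnitude: 30942 = 111100011011110
= 0111100011011110


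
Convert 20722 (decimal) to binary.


Divide by 2 repeatedly:
20722 ÷ 2 = 10361 remainder 0
10361 ÷ 2 = 5180 remainder 1
5180 ÷ 2 = 2590 remainder 0
2590 ÷ 2 = 1295 remainder 0
1295 ÷ 2 = 647 remainder 1
647 ÷ 2 = 323 remainder 1
323 ÷ 2 = 161 remainder 1
161 ÷ 2 = 80 remainder 1
80 ÷ 2 = 40 remainder 0
40 ÷ 2 = 20 remainder 0
20 ÷ 2 = 10 remainder 0
10 ÷ 2 = 5 remainder 0
5 ÷ 2 = 2 remainder 1
2 ÷ 2 = 1 remainder 0
1 ÷ 2 = 0 remainder 1
Reading remainders bottom-up:
= 101000011110010


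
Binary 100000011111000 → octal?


Group into 3-bit groups: 100000011111000
  100 = 4
  000 = 0
  011 = 3
  111 = 7
  000 = 0
= 0o40370


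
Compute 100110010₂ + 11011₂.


Align and add column by column (LSB to MSB, carry propagating):
  0100110010
+ 0000011011
  ----------
  col 0: 0 + 1 + 0 (carry in) = 1 → bit 1, carry out 0
  col 1: 1 + 1 + 0 (carry in) = 2 → bit 0, carry out 1
  col 2: 0 + 0 + 1 (carry in) = 1 → bit 1, carry out 0
  col 3: 0 + 1 + 0 (carry in) = 1 → bit 1, carry out 0
  col 4: 1 + 1 + 0 (carry in) = 2 → bit 0, carry out 1
  col 5: 1 + 0 + 1 (carry in) = 2 → bit 0, carry out 1
  col 6: 0 + 0 + 1 (carry in) = 1 → bit 1, carry out 0
  col 7: 0 + 0 + 0 (carry in) = 0 → bit 0, carry out 0
  col 8: 1 + 0 + 0 (carry in) = 1 → bit 1, carry out 0
  col 9: 0 + 0 + 0 (carry in) = 0 → bit 0, carry out 0
Reading bits MSB→LSB: 0101001101
Strip leading zeros: 101001101
= 101001101


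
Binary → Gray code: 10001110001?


Binary: 10001110001
Gray code: G = B XOR (B >> 1)
B >> 1 = 01000111000
10001110001 XOR 01000111000:
  1 XOR 0 = 1
  0 XOR 1 = 1
  0 XOR 0 = 0
  0 XOR 0 = 0
  1 XOR 0 = 1
  1 XOR 1 = 0
  1 XOR 1 = 0
  0 XOR 1 = 1
  0 XOR 0 = 0
  0 XOR 0 = 0
  1 XOR 0 = 1
= 11001001001


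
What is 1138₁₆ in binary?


Each hex digit → 4 binary bits:
  1 = 0001
  1 = 0001
  3 = 0011
  8 = 1000
Concatenate: 0001 0001 0011 1000
= 0001000100111000


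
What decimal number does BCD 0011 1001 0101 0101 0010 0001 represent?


Each 4-bit group → digit:
  0011 → 3
  1001 → 9
  0101 → 5
  0101 → 5
  0010 → 2
  0001 → 1
= 395521


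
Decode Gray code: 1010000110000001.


Gray code: 1010000110000001
MSB stays the same: 1
Each subsequent bit = prev_binary XOR current_gray:
  B[1] = 1 XOR 0 = 1
  B[2] = 1 XOR 1 = 0
  B[3] = 0 XOR 0 = 0
  B[4] = 0 XOR 0 = 0
  B[5] = 0 XOR 0 = 0
  B[6] = 0 XOR 0 = 0
  B[7] = 0 XOR 1 = 1
  B[8] = 1 XOR 1 = 0
  B[9] = 0 XOR 0 = 0
  B[10] = 0 XOR 0 = 0
  B[11] = 0 XOR 0 = 0
  B[12] = 0 XOR 0 = 0
  B[13] = 0 XOR 0 = 0
  B[14] = 0 XOR 0 = 0
  B[15] = 0 XOR 1 = 1
= 1100000100000001 (49409 decimal)


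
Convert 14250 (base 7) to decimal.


Positional values (base 7):
  0 × 7^0 = 0 × 1 = 0
  5 × 7^1 = 5 × 7 = 35
  2 × 7^2 = 2 × 49 = 98
  4 × 7^3 = 4 × 343 = 1372
  1 × 7^4 = 1 × 2401 = 2401
Sum = 0 + 35 + 98 + 1372 + 2401
= 3906


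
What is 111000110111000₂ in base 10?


Positional values:
Bit 3: 1 × 2^3 = 8
Bit 4: 1 × 2^4 = 16
Bit 5: 1 × 2^5 = 32
Bit 7: 1 × 2^7 = 128
Bit 8: 1 × 2^8 = 256
Bit 12: 1 × 2^12 = 4096
Bit 13: 1 × 2^13 = 8192
Bit 14: 1 × 2^14 = 16384
Sum = 8 + 16 + 32 + 128 + 256 + 4096 + 8192 + 16384
= 29112


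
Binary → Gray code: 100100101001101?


Binary: 100100101001101
Gray code: G = B XOR (B >> 1)
B >> 1 = 010010010100110
100100101001101 XOR 010010010100110:
  1 XOR 0 = 1
  0 XOR 1 = 1
  0 XOR 0 = 0
  1 XOR 0 = 1
  0 XOR 1 = 1
  0 XOR 0 = 0
  1 XOR 0 = 1
  0 XOR 1 = 1
  1 XOR 0 = 1
  0 XOR 1 = 1
  0 XOR 0 = 0
  1 XOR 0 = 1
  1 XOR 1 = 0
  0 XOR 1 = 1
  1 XOR 0 = 1
= 110110111101011


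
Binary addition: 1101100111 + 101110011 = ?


Align and add column by column (LSB to MSB, carry propagating):
  01101100111
+ 00101110011
  -----------
  col 0: 1 + 1 + 0 (carry in) = 2 → bit 0, carry out 1
  col 1: 1 + 1 + 1 (carry in) = 3 → bit 1, carry out 1
  col 2: 1 + 0 + 1 (carry in) = 2 → bit 0, carry out 1
  col 3: 0 + 0 + 1 (carry in) = 1 → bit 1, carry out 0
  col 4: 0 + 1 + 0 (carry in) = 1 → bit 1, carry out 0
  col 5: 1 + 1 + 0 (carry in) = 2 → bit 0, carry out 1
  col 6: 1 + 1 + 1 (carry in) = 3 → bit 1, carry out 1
  col 7: 0 + 0 + 1 (carry in) = 1 → bit 1, carry out 0
  col 8: 1 + 1 + 0 (carry in) = 2 → bit 0, carry out 1
  col 9: 1 + 0 + 1 (carry in) = 2 → bit 0, carry out 1
  col 10: 0 + 0 + 1 (carry in) = 1 → bit 1, carry out 0
Reading bits MSB→LSB: 10011011010
Strip leading zeros: 10011011010
= 10011011010


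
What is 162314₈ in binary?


Each octal digit → 3 binary bits:
  1 = 001
  6 = 110
  2 = 010
  3 = 011
  1 = 001
  4 = 100
Concatenate: 001 110 010 011 001 100
= 001110010011001100


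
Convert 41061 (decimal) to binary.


Divide by 2 repeatedly:
41061 ÷ 2 = 20530 remainder 1
20530 ÷ 2 = 10265 remainder 0
10265 ÷ 2 = 5132 remainder 1
5132 ÷ 2 = 2566 remainder 0
2566 ÷ 2 = 1283 remainder 0
1283 ÷ 2 = 641 remainder 1
641 ÷ 2 = 320 remainder 1
320 ÷ 2 = 160 remainder 0
160 ÷ 2 = 80 remainder 0
80 ÷ 2 = 40 remainder 0
40 ÷ 2 = 20 remainder 0
20 ÷ 2 = 10 remainder 0
10 ÷ 2 = 5 remainder 0
5 ÷ 2 = 2 remainder 1
2 ÷ 2 = 1 remainder 0
1 ÷ 2 = 0 remainder 1
Reading remainders bottom-up:
= 1010000001100101


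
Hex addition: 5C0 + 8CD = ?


Align and add column by column (LSB to MSB, each column mod 16 with carry):
  05C0
+ 08CD
  ----
  col 0: 0(0) + D(13) + 0 (carry in) = 13 → D(13), carry out 0
  col 1: C(12) + C(12) + 0 (carry in) = 24 → 8(8), carry out 1
  col 2: 5(5) + 8(8) + 1 (carry in) = 14 → E(14), carry out 0
  col 3: 0(0) + 0(0) + 0 (carry in) = 0 → 0(0), carry out 0
Reading digits MSB→LSB: 0E8D
Strip leading zeros: E8D
= 0xE8D


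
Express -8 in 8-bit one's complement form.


Original: 00001000
Invert all bits:
  bit 0: 0 → 1
  bit 1: 0 → 1
  bit 2: 0 → 1
  bit 3: 0 → 1
  bit 4: 1 → 0
  bit 5: 0 → 1
  bit 6: 0 → 1
  bit 7: 0 → 1
= 11110111


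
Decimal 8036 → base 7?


Divide by 7 repeatedly:
8036 ÷ 7 = 1148 remainder 0
1148 ÷ 7 = 164 remainder 0
164 ÷ 7 = 23 remainder 3
23 ÷ 7 = 3 remainder 2
3 ÷ 7 = 0 remainder 3
Reading remainders bottom-up:
= 32300


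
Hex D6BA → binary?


Each hex digit → 4 binary bits:
  D = 1101
  6 = 0110
  B = 1011
  A = 1010
Concatenate: 1101 0110 1011 1010
= 1101011010111010


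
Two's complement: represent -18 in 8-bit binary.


Original: 00010010
Step 1 - Invert all bits: 11101101
Step 2 - Add 1: 11101101 + 1
= 11101110 (represents -18)


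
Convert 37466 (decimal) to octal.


Divide by 8 repeatedly:
37466 ÷ 8 = 4683 remainder 2
4683 ÷ 8 = 585 remainder 3
585 ÷ 8 = 73 remainder 1
73 ÷ 8 = 9 remainder 1
9 ÷ 8 = 1 remainder 1
1 ÷ 8 = 0 remainder 1
Reading remainders bottom-up:
= 0o111132


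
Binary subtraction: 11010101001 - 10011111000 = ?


Align and subtract column by column (LSB to MSB, borrowing when needed):
  11010101001
- 10011111000
  -----------
  col 0: (1 - 0 borrow-in) - 0 → 1 - 0 = 1, borrow out 0
  col 1: (0 - 0 borrow-in) - 0 → 0 - 0 = 0, borrow out 0
  col 2: (0 - 0 borrow-in) - 0 → 0 - 0 = 0, borrow out 0
  col 3: (1 - 0 borrow-in) - 1 → 1 - 1 = 0, borrow out 0
  col 4: (0 - 0 borrow-in) - 1 → borrow from next column: (0+2) - 1 = 1, borrow out 1
  col 5: (1 - 1 borrow-in) - 1 → borrow from next column: (0+2) - 1 = 1, borrow out 1
  col 6: (0 - 1 borrow-in) - 1 → borrow from next column: (-1+2) - 1 = 0, borrow out 1
  col 7: (1 - 1 borrow-in) - 1 → borrow from next column: (0+2) - 1 = 1, borrow out 1
  col 8: (0 - 1 borrow-in) - 0 → borrow from next column: (-1+2) - 0 = 1, borrow out 1
  col 9: (1 - 1 borrow-in) - 0 → 0 - 0 = 0, borrow out 0
  col 10: (1 - 0 borrow-in) - 1 → 1 - 1 = 0, borrow out 0
Reading bits MSB→LSB: 00110110001
Strip leading zeros: 110110001
= 110110001


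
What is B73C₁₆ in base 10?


Positional values:
Position 0: C × 16^0 = 12 × 1 = 12
Position 1: 3 × 16^1 = 3 × 16 = 48
Position 2: 7 × 16^2 = 7 × 256 = 1792
Position 3: B × 16^3 = 11 × 4096 = 45056
Sum = 12 + 48 + 1792 + 45056
= 46908


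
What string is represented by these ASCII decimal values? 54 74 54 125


Codes (decimal): 54 74 54 125
Per-code ASCII lookup:
  54  (range 48-57: digits, 54 - 48 = 6) → '6'
  74  (range 65-90: uppercase, 74 - 65 = 9) → 'J'
  54  (range 48-57: digits, 54 - 48 = 6) → '6'
  125  (special character) → '}'
= '6J6}'


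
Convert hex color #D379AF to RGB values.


Hex: #D379AF
R = D3₁₆ = 211
G = 79₁₆ = 121
B = AF₁₆ = 175
= RGB(211, 121, 175)


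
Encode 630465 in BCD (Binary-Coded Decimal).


Each digit → 4-bit binary:
  6 → 0110
  3 → 0011
  0 → 0000
  4 → 0100
  6 → 0110
  5 → 0101
= 0110 0011 0000 0100 0110 0101


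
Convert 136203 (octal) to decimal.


Positional values:
Position 0: 3 × 8^0 = 3
Position 1: 0 × 8^1 = 0
Position 2: 2 × 8^2 = 128
Position 3: 6 × 8^3 = 3072
Position 4: 3 × 8^4 = 12288
Position 5: 1 × 8^5 = 32768
Sum = 3 + 0 + 128 + 3072 + 12288 + 32768
= 48259


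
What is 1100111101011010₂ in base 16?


Group into 4-bit nibbles: 1100111101011010
  1100 = C
  1111 = F
  0101 = 5
  1010 = A
= 0xCF5A


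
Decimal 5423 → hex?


Divide by 16 repeatedly:
5423 ÷ 16 = 338 remainder 15 (F)
338 ÷ 16 = 21 remainder 2 (2)
21 ÷ 16 = 1 remainder 5 (5)
1 ÷ 16 = 0 remainder 1 (1)
Reading remainders bottom-up:
= 0x152F


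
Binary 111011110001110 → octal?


Group into 3-bit groups: 111011110001110
  111 = 7
  011 = 3
  110 = 6
  001 = 1
  110 = 6
= 0o73616


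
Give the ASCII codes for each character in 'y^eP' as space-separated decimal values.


String: 'y^eP'  (4 characters)
Per-character ASCII lookup:
  'y': lowercase starts at 97: 'y' = 97 + 24 = 121
  '^': special character: '^' = 94
  'e': lowercase starts at 97: 'e' = 97 + 4 = 101
  'P': uppercase starts at 65: 'P' = 65 + 15 = 80
= 121 94 101 80


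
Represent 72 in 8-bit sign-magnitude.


Sign bit: 0 (positive)
Magnitude: 72 = 1001000
= 01001000


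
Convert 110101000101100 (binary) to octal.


Group into 3-bit groups: 110101000101100
  110 = 6
  101 = 5
  000 = 0
  101 = 5
  100 = 4
= 0o65054


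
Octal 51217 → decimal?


Positional values:
Position 0: 7 × 8^0 = 7
Position 1: 1 × 8^1 = 8
Position 2: 2 × 8^2 = 128
Position 3: 1 × 8^3 = 512
Position 4: 5 × 8^4 = 20480
Sum = 7 + 8 + 128 + 512 + 20480
= 21135


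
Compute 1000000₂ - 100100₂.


Align and subtract column by column (LSB to MSB, borrowing when needed):
  1000000
- 0100100
  -------
  col 0: (0 - 0 borrow-in) - 0 → 0 - 0 = 0, borrow out 0
  col 1: (0 - 0 borrow-in) - 0 → 0 - 0 = 0, borrow out 0
  col 2: (0 - 0 borrow-in) - 1 → borrow from next column: (0+2) - 1 = 1, borrow out 1
  col 3: (0 - 1 borrow-in) - 0 → borrow from next column: (-1+2) - 0 = 1, borrow out 1
  col 4: (0 - 1 borrow-in) - 0 → borrow from next column: (-1+2) - 0 = 1, borrow out 1
  col 5: (0 - 1 borrow-in) - 1 → borrow from next column: (-1+2) - 1 = 0, borrow out 1
  col 6: (1 - 1 borrow-in) - 0 → 0 - 0 = 0, borrow out 0
Reading bits MSB→LSB: 0011100
Strip leading zeros: 11100
= 11100
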